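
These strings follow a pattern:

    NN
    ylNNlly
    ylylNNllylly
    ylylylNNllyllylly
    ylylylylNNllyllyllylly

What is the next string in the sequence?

Each term wraps the previous one in yl on the left and lly on the right.
Applying this once more to ylylylylNNllyllyllylly:

ylylylylylNNllyllyllyllylly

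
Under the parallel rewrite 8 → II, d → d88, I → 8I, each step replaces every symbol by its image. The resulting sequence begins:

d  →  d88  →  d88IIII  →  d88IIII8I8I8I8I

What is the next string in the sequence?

d88IIII8I8I8I8III8III8III8III8I

φ(d88IIII8I8I8I8I) expands symbol-by-symbol to d88 II II 8I 8I 8I 8I II 8I II 8I II 8I II 8I; joining the 15 pieces gives the next term.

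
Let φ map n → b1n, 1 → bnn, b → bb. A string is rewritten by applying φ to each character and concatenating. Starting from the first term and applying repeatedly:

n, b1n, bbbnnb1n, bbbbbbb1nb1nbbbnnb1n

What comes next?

Replace each of the 20 characters of bbbbbbb1nb1nbbbnnb1n in place — bb bb bb bb bb bb bb bnn b1n bb bnn b1n bb bb bb b1n b1n bb bnn b1n — and concatenate.

bbbbbbbbbbbbbbbnnb1nbbbnnb1nbbbbbbb1nb1nbbbnnb1n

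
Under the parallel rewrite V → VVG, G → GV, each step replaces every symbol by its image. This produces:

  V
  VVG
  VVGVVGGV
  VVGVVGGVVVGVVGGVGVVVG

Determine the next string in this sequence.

VVGVVGGVVVGVVGGVGVVVGVVGVVGGVVVGVVGGVGVVVGGVVVGVVGVVGGV

Replace each of the 21 characters of VVGVVGGVVVGVVGGVGVVVG in place — VVG VVG GV VVG VVG GV GV VVG VVG VVG GV VVG VVG GV GV VVG GV VVG VVG VVG GV — and concatenate.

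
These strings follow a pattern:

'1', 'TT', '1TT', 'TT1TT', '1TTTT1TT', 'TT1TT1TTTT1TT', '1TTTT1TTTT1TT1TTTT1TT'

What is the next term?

TT1TT1TTTT1TT1TTTT1TTTT1TT1TTTT1TT

Each term (from the third on) is the two preceding terms concatenated in order: term 3 = 1·TT = 1TT.
So term 8 is TT1TT1TTTT1TT·1TTTT1TTTT1TT1TTTT1TT.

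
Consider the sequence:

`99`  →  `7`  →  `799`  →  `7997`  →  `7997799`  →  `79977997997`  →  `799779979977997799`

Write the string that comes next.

79977997997799779979977997997

Each term (from the third on) is the previous term followed by the one before it: term 3 = 7·99 = 799.
Continuing: 799779979977997799 · 79977997997 gives term 8.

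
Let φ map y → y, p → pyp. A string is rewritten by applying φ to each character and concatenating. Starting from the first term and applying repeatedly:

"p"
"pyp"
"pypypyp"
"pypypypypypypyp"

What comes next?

pypypypypypypypypypypypypypypyp

φ(pypypypypypypyp) expands symbol-by-symbol to pyp y pyp y pyp y pyp y pyp y pyp y pyp y pyp; joining the 15 pieces gives the next term.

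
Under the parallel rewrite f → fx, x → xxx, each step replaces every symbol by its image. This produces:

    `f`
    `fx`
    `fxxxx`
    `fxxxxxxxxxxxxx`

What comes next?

fxxxxxxxxxxxxxxxxxxxxxxxxxxxxxxxxxxxxxxxx

φ(fxxxxxxxxxxxxx) expands symbol-by-symbol to fx xxx xxx xxx xxx xxx xxx xxx xxx xxx xxx xxx xxx xxx; joining the 14 pieces gives the next term.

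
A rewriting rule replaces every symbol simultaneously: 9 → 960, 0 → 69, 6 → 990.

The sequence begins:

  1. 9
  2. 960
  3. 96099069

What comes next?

9609906996096069990960

Expanding 96099069: 9→960, 6→990, 0→69, 9→960, 9→960, 0→69, 6→990, 9→960. Concatenated: 960 990 69 960 960 69 990 960.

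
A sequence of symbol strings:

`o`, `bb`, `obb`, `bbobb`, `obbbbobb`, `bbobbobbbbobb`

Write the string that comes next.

This is a Fibonacci-style word recurrence s(k) = s(k−2)·s(k−1): e.g. o·bb = obb.
So term 7 is obbbbobb·bbobbobbbbobb.

obbbbobbbbobbobbbbobb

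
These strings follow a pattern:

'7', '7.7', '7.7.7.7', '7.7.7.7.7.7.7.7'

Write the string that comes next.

Each string is two copies of the previous one joined by '.'.
So the next term is two copies of 7.7.7.7.7.7.7.7 with '.' between the halves.

7.7.7.7.7.7.7.7.7.7.7.7.7.7.7.7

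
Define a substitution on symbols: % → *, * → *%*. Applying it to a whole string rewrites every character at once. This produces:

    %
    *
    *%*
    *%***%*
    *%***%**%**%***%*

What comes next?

Rewriting the 17 symbols of *%***%**%**%***%* one by one yields *%* * *%* *%* *%* * *%* *%* * *%* *%* * *%* *%* *%* * *%*; concatenated:

*%***%**%**%***%**%***%**%***%**%**%***%*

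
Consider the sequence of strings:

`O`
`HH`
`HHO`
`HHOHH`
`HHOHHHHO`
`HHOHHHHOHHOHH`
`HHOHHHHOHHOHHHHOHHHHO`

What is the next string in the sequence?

HHOHHHHOHHOHHHHOHHHHOHHOHHHHOHHOHH

From term 3 onward, concatenate the last term with the second-to-last: HH·O = HHO, HHO·HH = HHOHH, …
So term 8 is HHOHHHHOHHOHHHHOHHHHO·HHOHHHHOHHOHH.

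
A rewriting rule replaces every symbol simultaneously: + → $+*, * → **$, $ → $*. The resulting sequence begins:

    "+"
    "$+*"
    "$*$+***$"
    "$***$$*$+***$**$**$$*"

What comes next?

φ($***$$*$+***$**$**$$*) expands symbol-by-symbol to $* **$ **$ **$ $* $* **$ $* $+* **$ **$ **$ $* **$ **$ $* **$ **$ $* $* **$; joining the 21 pieces gives the next term.

$***$**$**$$*$***$$*$+***$**$**$$***$**$$***$**$$*$***$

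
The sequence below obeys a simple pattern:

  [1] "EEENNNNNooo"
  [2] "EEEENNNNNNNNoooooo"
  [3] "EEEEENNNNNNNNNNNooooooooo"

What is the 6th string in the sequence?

Reading off run lengths: E runs 3, 4, 5; N runs 5, 8, 11; o runs 3, 6, 9 — each is linear in n (n = 1, 2, …).
At n = 6 the blocks have lengths 8, 20, 18.

EEEEEEEENNNNNNNNNNNNNNNNNNNNoooooooooooooooooo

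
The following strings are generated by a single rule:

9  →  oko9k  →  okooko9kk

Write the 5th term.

okookookooko9kkkk

Each term wraps the previous one in oko on the left and k on the right.
From okooko9kk, 2 further steps: okooko9kk → okookooko9kkk → (answer).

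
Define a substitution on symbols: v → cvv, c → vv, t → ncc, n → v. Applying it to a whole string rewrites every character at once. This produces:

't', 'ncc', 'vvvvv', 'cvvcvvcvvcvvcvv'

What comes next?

vvcvvcvvvvcvvcvvvvcvvcvvvvcvvcvvvvcvvcvv

φ(cvvcvvcvvcvvcvv) expands symbol-by-symbol to vv cvv cvv vv cvv cvv vv cvv cvv vv cvv cvv vv cvv cvv; joining the 15 pieces gives the next term.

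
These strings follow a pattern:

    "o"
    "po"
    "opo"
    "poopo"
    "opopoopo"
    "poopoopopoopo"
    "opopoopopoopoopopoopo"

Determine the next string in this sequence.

This is a Fibonacci-style word recurrence s(k) = s(k−2)·s(k−1): e.g. o·po = opo.
Continuing: poopoopopoopo · opopoopopoopoopopoopo gives term 8.

poopoopopoopoopopoopopoopoopopoopo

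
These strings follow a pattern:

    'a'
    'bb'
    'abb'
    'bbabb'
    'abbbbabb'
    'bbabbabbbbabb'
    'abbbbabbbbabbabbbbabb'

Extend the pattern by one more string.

Each term (from the third on) is the two preceding terms concatenated in order: term 3 = a·bb = abb.
The next term joins bbabbabbbbabb and abbbbabbbbabbabbbbabb.

bbabbabbbbabbabbbbabbbbabbabbbbabb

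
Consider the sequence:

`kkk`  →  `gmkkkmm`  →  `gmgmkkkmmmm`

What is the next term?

Each term wraps the previous one in gm on the left and mm on the right.
One more step from gmgmkkkmmmm gives the answer.

gmgmgmkkkmmmmmm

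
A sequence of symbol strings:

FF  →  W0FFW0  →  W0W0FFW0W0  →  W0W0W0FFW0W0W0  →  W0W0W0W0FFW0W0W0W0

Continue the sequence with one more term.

Every step adds W0 to the front and W0 to the end of the previous string.
So the next term is W0·W0W0W0W0FFW0W0W0W0·W0.

W0W0W0W0W0FFW0W0W0W0W0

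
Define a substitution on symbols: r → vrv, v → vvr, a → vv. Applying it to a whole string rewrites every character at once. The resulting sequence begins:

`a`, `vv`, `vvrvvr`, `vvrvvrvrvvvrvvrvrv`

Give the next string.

Replace each of the 18 characters of vvrvvrvrvvvrvvrvrv in place — vvr vvr vrv vvr vvr vrv vvr vrv vvr vvr vvr vrv vvr vvr vrv vvr vrv vvr — and concatenate.

vvrvvrvrvvvrvvrvrvvvrvrvvvrvvrvvrvrvvvrvvrvrvvvrvrvvvr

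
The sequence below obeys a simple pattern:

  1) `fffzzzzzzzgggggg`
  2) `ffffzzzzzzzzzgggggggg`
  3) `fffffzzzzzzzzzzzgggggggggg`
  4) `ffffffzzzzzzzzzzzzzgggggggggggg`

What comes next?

fffffffzzzzzzzzzzzzzzzgggggggggggggg

Each string has the form f^{n} z^{2n+1} g^{2n}, where the shown terms are n = 3, 4, 5, 6.
Setting n = 7 gives 7, 15, 14 characters in each block.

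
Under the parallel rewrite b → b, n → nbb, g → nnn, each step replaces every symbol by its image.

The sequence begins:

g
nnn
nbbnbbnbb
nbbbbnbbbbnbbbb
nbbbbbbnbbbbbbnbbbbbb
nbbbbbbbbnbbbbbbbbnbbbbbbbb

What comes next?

Rewriting the 27 symbols of nbbbbbbbbnbbbbbbbbnbbbbbbbb one by one yields nbb b b b b b b b b nbb b b b b b b b b nbb b b b b b b b b; concatenated:

nbbbbbbbbbbnbbbbbbbbbbnbbbbbbbbbb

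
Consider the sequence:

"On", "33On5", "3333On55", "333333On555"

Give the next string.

s(k+1) = 33·s(k)·5, so each term gains 33 as a prefix and 5 as a suffix.
So the next term is 33·333333On555·5.

33333333On5555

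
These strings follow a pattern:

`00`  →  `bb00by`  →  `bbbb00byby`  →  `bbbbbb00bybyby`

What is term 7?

s(k+1) = bb·s(k)·by, so each term gains bb as a prefix and by as a suffix.
From bbbbbb00bybyby, 3 further steps: bbbbbb00bybyby → bbbbbbbb00bybybyby → bbbbbbbbbb00bybybybyby → (answer).

bbbbbbbbbbbb00bybybybybyby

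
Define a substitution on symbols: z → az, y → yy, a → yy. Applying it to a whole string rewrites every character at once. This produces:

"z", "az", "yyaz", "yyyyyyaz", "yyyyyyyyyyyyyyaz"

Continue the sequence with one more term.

φ(yyyyyyyyyyyyyyaz) expands symbol-by-symbol to yy yy yy yy yy yy yy yy yy yy yy yy yy yy yy az; joining the 16 pieces gives the next term.

yyyyyyyyyyyyyyyyyyyyyyyyyyyyyyaz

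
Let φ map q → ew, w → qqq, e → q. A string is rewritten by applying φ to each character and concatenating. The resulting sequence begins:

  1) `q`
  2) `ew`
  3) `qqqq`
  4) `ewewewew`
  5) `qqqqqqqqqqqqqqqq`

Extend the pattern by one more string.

ewewewewewewewewewewewewewewewew

φ(qqqqqqqqqqqqqqqq) expands symbol-by-symbol to ew ew ew ew ew ew ew ew ew ew ew ew ew ew ew ew; joining the 16 pieces gives the next term.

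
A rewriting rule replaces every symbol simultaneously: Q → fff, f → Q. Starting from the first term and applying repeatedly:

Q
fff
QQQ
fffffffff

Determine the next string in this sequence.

QQQQQQQQQ

Rewriting each symbol of fffffffff: f→Q, f→Q, f→Q, f→Q, f→Q, f→Q, f→Q, f→Q, f→Q, which concatenates to Q Q Q Q Q Q Q Q Q.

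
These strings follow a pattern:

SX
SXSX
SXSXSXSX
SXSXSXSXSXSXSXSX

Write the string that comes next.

Every step duplicates the string.
Doubling SXSXSXSXSXSXSXSX:

SXSXSXSXSXSXSXSXSXSXSXSXSXSXSXSX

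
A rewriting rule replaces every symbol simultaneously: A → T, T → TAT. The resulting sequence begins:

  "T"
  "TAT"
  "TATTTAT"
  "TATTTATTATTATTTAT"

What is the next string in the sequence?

φ(TATTTATTATTATTTAT) expands symbol-by-symbol to TAT T TAT TAT TAT T TAT TAT T TAT TAT T TAT TAT TAT T TAT; joining the 17 pieces gives the next term.

TATTTATTATTATTTATTATTTATTATTTATTATTATTTAT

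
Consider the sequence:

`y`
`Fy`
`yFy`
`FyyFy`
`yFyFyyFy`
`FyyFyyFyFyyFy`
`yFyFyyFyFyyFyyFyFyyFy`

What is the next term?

FyyFyyFyFyyFyyFyFyyFyFyyFyyFyFyyFy

This is a Fibonacci-style word recurrence s(k) = s(k−2)·s(k−1): e.g. y·Fy = yFy.
So term 8 is FyyFyyFyFyyFy·yFyFyyFyFyyFyyFyFyyFy.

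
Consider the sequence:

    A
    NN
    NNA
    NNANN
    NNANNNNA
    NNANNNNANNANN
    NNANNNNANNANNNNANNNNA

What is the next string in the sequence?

NNANNNNANNANNNNANNNNANNANNNNANNANN

From term 3 onward, concatenate the last term with the second-to-last: NN·A = NNA, NNA·NN = NNANN, …
Continuing: NNANNNNANNANNNNANNNNA · NNANNNNANNANN gives term 8.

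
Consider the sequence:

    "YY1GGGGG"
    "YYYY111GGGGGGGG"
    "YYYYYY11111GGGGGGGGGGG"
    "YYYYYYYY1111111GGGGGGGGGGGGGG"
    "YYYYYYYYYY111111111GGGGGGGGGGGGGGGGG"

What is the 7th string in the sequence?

The n-th term is 2n Y's then 2n-1 1's then 3n+2 G's (n = 1, 2, …).
Setting n = 7 gives 14, 13, 23 characters in each block.

YYYYYYYYYYYYYY1111111111111GGGGGGGGGGGGGGGGGGGGGGG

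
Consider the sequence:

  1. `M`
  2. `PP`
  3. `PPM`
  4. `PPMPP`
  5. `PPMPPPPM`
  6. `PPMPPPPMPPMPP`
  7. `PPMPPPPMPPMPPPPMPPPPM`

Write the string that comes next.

From term 3 onward, concatenate the last term with the second-to-last: PP·M = PPM, PPM·PP = PPMPP, …
The next term joins PPMPPPPMPPMPPPPMPPPPM and PPMPPPPMPPMPP.

PPMPPPPMPPMPPPPMPPPPMPPMPPPPMPPMPP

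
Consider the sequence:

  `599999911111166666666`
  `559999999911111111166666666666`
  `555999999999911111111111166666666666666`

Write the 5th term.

Reading off run lengths: 5 runs 1, 2, 3; 9 runs 6, 8, 10; 1 runs 6, 9, 12; 6 runs 8, 11, 14 — each is linear in n, where the shown terms are n = 2, 3, 4.
For term 5, n = 6, so the run lengths are 5, 14, 18, 20.

555559999999999999911111111111111111166666666666666666666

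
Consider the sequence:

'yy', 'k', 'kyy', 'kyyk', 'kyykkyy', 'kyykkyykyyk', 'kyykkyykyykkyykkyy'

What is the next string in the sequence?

Each term (from the third on) is the previous term followed by the one before it: term 3 = k·yy = kyy.
Continuing: kyykkyykyykkyykkyy · kyykkyykyyk gives term 8.

kyykkyykyykkyykkyykyykkyykyyk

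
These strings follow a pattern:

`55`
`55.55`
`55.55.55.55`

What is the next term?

Every step duplicates the string with '.' between the halves.
Doubling 55.55.55.55 with '.' between the halves:

55.55.55.55.55.55.55.55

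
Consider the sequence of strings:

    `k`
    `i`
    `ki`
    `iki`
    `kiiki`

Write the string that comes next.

ikikiiki

This is a Fibonacci-style word recurrence s(k) = s(k−2)·s(k−1): e.g. k·i = ki.
The next term joins iki and kiiki.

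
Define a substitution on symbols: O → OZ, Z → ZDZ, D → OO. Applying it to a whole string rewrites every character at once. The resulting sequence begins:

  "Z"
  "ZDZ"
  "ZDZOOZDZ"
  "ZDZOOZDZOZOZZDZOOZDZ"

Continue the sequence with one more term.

Rewriting the 20 symbols of ZDZOOZDZOZOZZDZOOZDZ one by one yields ZDZ OO ZDZ OZ OZ ZDZ OO ZDZ OZ ZDZ OZ ZDZ ZDZ OO ZDZ OZ OZ ZDZ OO ZDZ; concatenated:

ZDZOOZDZOZOZZDZOOZDZOZZDZOZZDZZDZOOZDZOZOZZDZOOZDZ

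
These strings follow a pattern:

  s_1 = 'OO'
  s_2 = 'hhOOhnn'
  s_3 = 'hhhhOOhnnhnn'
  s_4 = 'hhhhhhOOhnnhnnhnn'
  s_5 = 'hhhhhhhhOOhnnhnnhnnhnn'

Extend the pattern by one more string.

s(k+1) = hh·s(k)·hnn, so each term gains hh as a prefix and hnn as a suffix.
One more step from hhhhhhhhOOhnnhnnhnnhnn gives the answer.

hhhhhhhhhhOOhnnhnnhnnhnnhnn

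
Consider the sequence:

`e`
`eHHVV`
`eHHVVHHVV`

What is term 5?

The strings grow by a fixed suffix HHVV each time.
From eHHVVHHVV, 2 further steps: eHHVVHHVV → eHHVVHHVVHHVV → (answer).

eHHVVHHVVHHVVHHVV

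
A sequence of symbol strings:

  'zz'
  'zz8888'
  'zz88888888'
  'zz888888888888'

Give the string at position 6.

zz88888888888888888888

Each term is the previous one with 8888 appended.
From zz888888888888, 2 further steps: zz888888888888 → zz8888888888888888 → (answer).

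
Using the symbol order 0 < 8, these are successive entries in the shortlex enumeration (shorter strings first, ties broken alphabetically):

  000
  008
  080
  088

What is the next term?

800

Find the rightmost character of 088 below 8, bump it to the next letter, and reset everything to its right to 0.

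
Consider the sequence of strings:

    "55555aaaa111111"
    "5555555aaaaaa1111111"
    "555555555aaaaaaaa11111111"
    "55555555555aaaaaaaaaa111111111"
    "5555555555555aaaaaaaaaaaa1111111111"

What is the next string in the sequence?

555555555555555aaaaaaaaaaaaaa11111111111

Term n consists of 2n-1 5's, followed by 2n-2 a's, followed by n+3 1's, where the shown terms are n = 3, 4, 5, 6, 7.
For the next term, n = 8, so the run lengths are 15, 14, 11.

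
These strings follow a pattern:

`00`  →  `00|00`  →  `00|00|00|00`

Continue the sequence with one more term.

s(k+1) = s(k)·|·s(k) — each term doubles the last with '|' between the halves.
So the next term is two copies of 00|00|00|00 with '|' between the halves.

00|00|00|00|00|00|00|00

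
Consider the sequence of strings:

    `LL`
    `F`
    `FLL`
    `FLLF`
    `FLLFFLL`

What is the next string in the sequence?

From term 3 onward, concatenate the last term with the second-to-last: F·LL = FLL, FLL·F = FLLF, …
Continuing: FLLFFLL · FLLF gives term 6.

FLLFFLLFLLF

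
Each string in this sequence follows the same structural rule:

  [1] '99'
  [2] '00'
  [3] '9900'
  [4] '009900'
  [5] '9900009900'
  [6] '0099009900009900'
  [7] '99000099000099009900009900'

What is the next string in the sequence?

From term 3 onward, concatenate the second-to-last term with the last: 99·00 = 9900, 00·9900 = 009900, …
The next term joins 0099009900009900 and 99000099000099009900009900.

009900990000990099000099000099009900009900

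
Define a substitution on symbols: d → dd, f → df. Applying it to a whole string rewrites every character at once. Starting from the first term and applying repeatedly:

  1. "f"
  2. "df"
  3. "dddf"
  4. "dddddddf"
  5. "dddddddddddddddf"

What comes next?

dddddddddddddddddddddddddddddddf

φ(dddddddddddddddf) expands symbol-by-symbol to dd dd dd dd dd dd dd dd dd dd dd dd dd dd dd df; joining the 16 pieces gives the next term.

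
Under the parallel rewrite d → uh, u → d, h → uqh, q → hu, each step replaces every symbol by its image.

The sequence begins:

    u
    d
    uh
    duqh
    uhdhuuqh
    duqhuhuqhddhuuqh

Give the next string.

uhdhuuqhduqhdhuuqhuhuhuqhddhuuqh

φ(duqhuhuqhddhuuqh) expands symbol-by-symbol to uh d hu uqh d uqh d hu uqh uh uh uqh d d hu uqh; joining the 16 pieces gives the next term.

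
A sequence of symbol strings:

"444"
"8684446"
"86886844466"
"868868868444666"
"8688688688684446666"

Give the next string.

s(k+1) = 868·s(k)·6, so each term gains 868 as a prefix and 6 as a suffix.
One more step from 8688688688684446666 gives the answer.

86886886886886844466666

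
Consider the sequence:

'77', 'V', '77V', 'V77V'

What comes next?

77VV77V

From term 3 onward, concatenate the second-to-last term with the last: 77·V = 77V, V·77V = V77V, …
Continuing: 77V · V77V gives term 5.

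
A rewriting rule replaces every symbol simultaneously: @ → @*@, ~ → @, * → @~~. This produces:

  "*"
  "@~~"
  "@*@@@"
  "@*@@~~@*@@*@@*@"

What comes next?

φ(@*@@~~@*@@*@@*@) expands symbol-by-symbol to @*@ @~~ @*@ @*@ @ @ @*@ @~~ @*@ @*@ @~~ @*@ @*@ @~~ @*@; joining the 15 pieces gives the next term.

@*@@~~@*@@*@@@@*@@~~@*@@*@@~~@*@@*@@~~@*@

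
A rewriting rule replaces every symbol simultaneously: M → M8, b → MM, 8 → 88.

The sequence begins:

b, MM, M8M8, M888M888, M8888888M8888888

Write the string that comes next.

Applying the rule to each of the 16 symbols of M8888888M8888888 gives the pieces M8 88 88 88 88 88 88 88 M8 88 88 88 88 88 88 88, which concatenate to the answer.

M888888888888888M888888888888888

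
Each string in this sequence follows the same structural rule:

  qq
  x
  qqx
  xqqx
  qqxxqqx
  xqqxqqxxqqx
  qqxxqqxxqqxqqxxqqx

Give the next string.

xqqxqqxxqqxqqxxqqxxqqxqqxxqqx

This is a Fibonacci-style word recurrence s(k) = s(k−2)·s(k−1): e.g. qq·x = qqx.
The next term joins xqqxqqxxqqx and qqxxqqxxqqxqqxxqqx.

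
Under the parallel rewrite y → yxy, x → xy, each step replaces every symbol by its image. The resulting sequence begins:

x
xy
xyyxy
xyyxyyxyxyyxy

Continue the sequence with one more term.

Replace each of the 13 characters of xyyxyyxyxyyxy in place — xy yxy yxy xy yxy yxy xy yxy xy yxy yxy xy yxy — and concatenate.

xyyxyyxyxyyxyyxyxyyxyxyyxyyxyxyyxy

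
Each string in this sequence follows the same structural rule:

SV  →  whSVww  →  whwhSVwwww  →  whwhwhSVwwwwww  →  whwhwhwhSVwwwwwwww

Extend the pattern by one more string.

Every step adds wh to the front and ww to the end of the previous string.
One more step from whwhwhwhSVwwwwwwww gives the answer.

whwhwhwhwhSVwwwwwwwwww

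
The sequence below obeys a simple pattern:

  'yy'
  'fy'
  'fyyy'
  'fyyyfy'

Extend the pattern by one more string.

fyyyfyfyyy

Each term (from the third on) is the previous term followed by the one before it: term 3 = fy·yy = fyyy.
The next term joins fyyyfy and fyyy.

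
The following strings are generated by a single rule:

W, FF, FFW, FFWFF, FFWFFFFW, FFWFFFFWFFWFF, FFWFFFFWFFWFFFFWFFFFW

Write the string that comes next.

FFWFFFFWFFWFFFFWFFFFWFFWFFFFWFFWFF

From term 3 onward, concatenate the last term with the second-to-last: FF·W = FFW, FFW·FF = FFWFF, …
So term 8 is FFWFFFFWFFWFFFFWFFFFW·FFWFFFFWFFWFF.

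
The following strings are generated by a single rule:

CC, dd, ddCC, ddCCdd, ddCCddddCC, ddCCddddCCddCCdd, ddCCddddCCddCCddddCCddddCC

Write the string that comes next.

From term 3 onward, concatenate the last term with the second-to-last: dd·CC = ddCC, ddCC·dd = ddCCdd, …
The next term joins ddCCddddCCddCCddddCCddddCC and ddCCddddCCddCCdd.

ddCCddddCCddCCddddCCddddCCddCCddddCCddCCdd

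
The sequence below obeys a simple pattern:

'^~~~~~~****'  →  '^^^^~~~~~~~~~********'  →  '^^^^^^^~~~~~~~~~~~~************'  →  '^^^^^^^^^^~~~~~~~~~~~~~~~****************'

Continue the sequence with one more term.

^^^^^^^^^^^^^~~~~~~~~~~~~~~~~~~********************

Reading off run lengths: ^ runs 1, 4, 7, 10; ~ runs 6, 9, 12, 15; * runs 4, 8, 12, 16 — each is linear in n (n = 1, 2, …).
For the next term, n = 5, so the run lengths are 13, 18, 20.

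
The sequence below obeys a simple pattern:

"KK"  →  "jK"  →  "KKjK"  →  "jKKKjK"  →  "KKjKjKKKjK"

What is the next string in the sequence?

Each term (from the third on) is the two preceding terms concatenated in order: term 3 = KK·jK = KKjK.
Continuing: jKKKjK · KKjKjKKKjK gives term 6.

jKKKjKKKjKjKKKjK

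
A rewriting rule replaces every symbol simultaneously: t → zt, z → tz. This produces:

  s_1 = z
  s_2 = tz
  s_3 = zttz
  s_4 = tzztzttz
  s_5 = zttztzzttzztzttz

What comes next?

Rewriting the 16 symbols of zttztzzttzztzttz one by one yields tz zt zt tz zt tz tz zt zt tz tz zt tz zt zt tz; concatenated:

tzztzttzzttztzztzttztzzttzztzttz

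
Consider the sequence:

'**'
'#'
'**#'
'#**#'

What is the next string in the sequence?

Each term (from the third on) is the two preceding terms concatenated in order: term 3 = **·# = **#.
Continuing: **# · #**# gives term 5.

**##**#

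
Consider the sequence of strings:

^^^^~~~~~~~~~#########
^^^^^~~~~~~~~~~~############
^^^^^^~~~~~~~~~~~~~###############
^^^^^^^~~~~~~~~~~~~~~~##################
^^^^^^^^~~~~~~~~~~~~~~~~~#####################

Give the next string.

The n-th term is n+1 ^'s then 2n+3 ~'s then 3n #'s, where the shown terms are n = 3, 4, 5, 6, 7.
At n = 8 the blocks have lengths 9, 19, 24.

^^^^^^^^^~~~~~~~~~~~~~~~~~~~########################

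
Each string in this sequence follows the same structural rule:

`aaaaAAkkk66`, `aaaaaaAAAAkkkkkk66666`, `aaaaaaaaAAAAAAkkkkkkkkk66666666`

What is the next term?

Each string has the form a^{2n+2} A^{2n} k^{3n} 6^{3n-1} (n = 1, 2, …).
For the next term, n = 4, so the run lengths are 10, 8, 12, 11.

aaaaaaaaaaAAAAAAAAkkkkkkkkkkkk66666666666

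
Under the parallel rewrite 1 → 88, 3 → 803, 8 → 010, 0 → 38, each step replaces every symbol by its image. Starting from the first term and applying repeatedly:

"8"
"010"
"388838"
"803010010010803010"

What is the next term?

0103880338883838883838883801038803388838

φ(803010010010803010) expands symbol-by-symbol to 010 38 803 38 88 38 38 88 38 38 88 38 010 38 803 38 88 38; joining the 18 pieces gives the next term.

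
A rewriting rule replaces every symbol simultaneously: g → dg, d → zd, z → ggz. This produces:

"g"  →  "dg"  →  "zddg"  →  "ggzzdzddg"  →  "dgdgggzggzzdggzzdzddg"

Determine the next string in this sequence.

Rewriting the 21 symbols of dgdgggzggzzdggzzdzddg one by one yields zd dg zd dg dg dg ggz dg dg ggz ggz zd dg dg ggz ggz zd ggz zd zd dg; concatenated:

zddgzddgdgdgggzdgdgggzggzzddgdgggzggzzdggzzdzddg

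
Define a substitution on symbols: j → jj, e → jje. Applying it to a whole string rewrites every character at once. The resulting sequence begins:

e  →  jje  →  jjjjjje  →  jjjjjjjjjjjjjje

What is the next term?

Rewriting the 15 symbols of jjjjjjjjjjjjjje one by one yields jj jj jj jj jj jj jj jj jj jj jj jj jj jj jje; concatenated:

jjjjjjjjjjjjjjjjjjjjjjjjjjjjjje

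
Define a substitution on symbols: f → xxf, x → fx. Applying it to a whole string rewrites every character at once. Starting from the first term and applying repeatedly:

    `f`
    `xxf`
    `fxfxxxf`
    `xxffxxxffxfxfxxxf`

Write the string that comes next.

φ(xxffxxxffxfxfxxxf) expands symbol-by-symbol to fx fx xxf xxf fx fx fx xxf xxf fx xxf fx xxf fx fx fx xxf; joining the 17 pieces gives the next term.

fxfxxxfxxffxfxfxxxfxxffxxxffxxxffxfxfxxxf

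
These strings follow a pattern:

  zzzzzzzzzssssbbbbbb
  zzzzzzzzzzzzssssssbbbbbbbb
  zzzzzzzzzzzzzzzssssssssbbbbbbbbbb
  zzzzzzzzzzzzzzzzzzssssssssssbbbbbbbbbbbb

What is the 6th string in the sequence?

Each string has the form z^{3n} s^{2n-2} b^{2n}, where the shown terms are n = 3, 4, 5, 6.
At n = 8 the blocks have lengths 24, 14, 16.

zzzzzzzzzzzzzzzzzzzzzzzzssssssssssssssbbbbbbbbbbbbbbbb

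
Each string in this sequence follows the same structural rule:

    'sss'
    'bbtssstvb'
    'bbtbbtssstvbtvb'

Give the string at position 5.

bbtbbtbbtbbtssstvbtvbtvbtvb

Each term wraps the previous one in bbt on the left and tvb on the right.
From bbtbbtssstvbtvb, 2 further steps: bbtbbtssstvbtvb → bbtbbtbbtssstvbtvbtvb → (answer).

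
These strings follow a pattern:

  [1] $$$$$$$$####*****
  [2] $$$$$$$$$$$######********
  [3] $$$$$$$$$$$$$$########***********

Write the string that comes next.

Reading off run lengths: $ runs 8, 11, 14; # runs 4, 6, 8; * runs 5, 8, 11 — each is linear in n, where the shown terms are n = 2, 3, 4.
At n = 5 the blocks have lengths 17, 10, 14.

$$$$$$$$$$$$$$$$$##########**************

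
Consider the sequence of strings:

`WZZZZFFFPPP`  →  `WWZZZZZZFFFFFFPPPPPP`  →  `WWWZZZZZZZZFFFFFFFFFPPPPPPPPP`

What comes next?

WWWWZZZZZZZZZZFFFFFFFFFFFFPPPPPPPPPPPP

Each string has the form W^{n} Z^{2n+2} F^{3n} P^{3n} (n = 1, 2, …).
Setting n = 4 gives 4, 10, 12, 12 characters in each block.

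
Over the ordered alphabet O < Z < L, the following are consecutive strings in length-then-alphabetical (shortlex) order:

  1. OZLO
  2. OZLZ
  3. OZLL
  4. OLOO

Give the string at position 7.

Advancing 3 positions from OLOO through OLOO → OLOZ → OLOL reaches term 7.

OLZO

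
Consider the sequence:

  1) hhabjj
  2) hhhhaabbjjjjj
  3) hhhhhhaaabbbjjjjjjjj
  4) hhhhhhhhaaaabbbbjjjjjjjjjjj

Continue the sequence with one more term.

Reading off run lengths: h runs 2, 4, 6, 8; a runs 1, 2, 3, 4; b runs 1, 2, 3, 4; j runs 2, 5, 8, 11 — each is linear in n (n = 1, 2, …).
Setting n = 5 gives 10, 5, 5, 14 characters in each block.

hhhhhhhhhhaaaaabbbbbjjjjjjjjjjjjjj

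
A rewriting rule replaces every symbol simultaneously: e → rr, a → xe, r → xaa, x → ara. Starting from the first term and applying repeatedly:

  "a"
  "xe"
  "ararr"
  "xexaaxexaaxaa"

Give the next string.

Rewriting the 13 symbols of xexaaxexaaxaa one by one yields ara rr ara xe xe ara rr ara xe xe ara xe xe; concatenated:

ararraraxexeararraraxexearaxexe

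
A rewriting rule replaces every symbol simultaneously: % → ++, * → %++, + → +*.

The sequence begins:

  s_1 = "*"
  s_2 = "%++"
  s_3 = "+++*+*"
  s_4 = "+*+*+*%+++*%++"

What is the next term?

φ(+*+*+*%+++*%++) expands symbol-by-symbol to +* %++ +* %++ +* %++ ++ +* +* +* %++ ++ +* +*; joining the 14 pieces gives the next term.

+*%+++*%+++*%+++++*+*+*%+++++*+*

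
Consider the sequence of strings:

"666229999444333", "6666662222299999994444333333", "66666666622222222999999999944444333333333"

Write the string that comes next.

Term n consists of 3n 6's, followed by 3n-1 2's, followed by 3n+1 9's, followed by n+2 4's, followed by 3n 3's (n = 1, 2, …).
At n = 4 the blocks have lengths 12, 11, 13, 6, 12.

666666666666222222222229999999999999444444333333333333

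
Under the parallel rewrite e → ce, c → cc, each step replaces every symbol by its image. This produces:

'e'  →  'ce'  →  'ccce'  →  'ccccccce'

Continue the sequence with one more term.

ccccccccccccccce

Apply φ to ccccccce symbol by symbol: c→cc, c→cc, c→cc, c→cc, c→cc, c→cc, c→cc, e→ce; joined: cc cc cc cc cc cc cc ce.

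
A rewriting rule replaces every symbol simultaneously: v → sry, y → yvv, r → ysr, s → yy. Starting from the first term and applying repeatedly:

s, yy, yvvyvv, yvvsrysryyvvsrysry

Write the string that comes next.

φ(yvvsrysryyvvsrysry) expands symbol-by-symbol to yvv sry sry yy ysr yvv yy ysr yvv yvv sry sry yy ysr yvv yy ysr yvv; joining the 18 pieces gives the next term.

yvvsrysryyyysryvvyyysryvvyvvsrysryyyysryvvyyysryvv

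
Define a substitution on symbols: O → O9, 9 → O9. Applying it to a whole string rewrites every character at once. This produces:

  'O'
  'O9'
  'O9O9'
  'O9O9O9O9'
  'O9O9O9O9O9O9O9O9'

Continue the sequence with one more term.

O9O9O9O9O9O9O9O9O9O9O9O9O9O9O9O9

Replace each of the 16 characters of O9O9O9O9O9O9O9O9 in place — O9 O9 O9 O9 O9 O9 O9 O9 O9 O9 O9 O9 O9 O9 O9 O9 — and concatenate.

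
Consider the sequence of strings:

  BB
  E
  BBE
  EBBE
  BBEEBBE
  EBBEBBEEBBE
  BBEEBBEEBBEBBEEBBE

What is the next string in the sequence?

EBBEBBEEBBEBBEEBBEEBBEBBEEBBE

Each term (from the third on) is the two preceding terms concatenated in order: term 3 = BB·E = BBE.
Continuing: EBBEBBEEBBE · BBEEBBEEBBEBBEEBBE gives term 8.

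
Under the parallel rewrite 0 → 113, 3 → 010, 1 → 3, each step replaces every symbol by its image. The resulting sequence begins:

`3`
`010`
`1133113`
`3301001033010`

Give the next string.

010010113311311331130100101133113

Replace each of the 13 characters of 3301001033010 in place — 010 010 113 3 113 113 3 113 010 010 113 3 113 — and concatenate.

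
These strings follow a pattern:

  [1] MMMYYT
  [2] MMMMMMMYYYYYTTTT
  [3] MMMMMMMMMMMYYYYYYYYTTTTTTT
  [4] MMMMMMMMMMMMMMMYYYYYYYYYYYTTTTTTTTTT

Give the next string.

MMMMMMMMMMMMMMMMMMMYYYYYYYYYYYYYYTTTTTTTTTTTTT

The n-th term is 4n-1 M's then 3n-1 Y's then 3n-2 T's (n = 1, 2, …).
For the next term, n = 5, so the run lengths are 19, 14, 13.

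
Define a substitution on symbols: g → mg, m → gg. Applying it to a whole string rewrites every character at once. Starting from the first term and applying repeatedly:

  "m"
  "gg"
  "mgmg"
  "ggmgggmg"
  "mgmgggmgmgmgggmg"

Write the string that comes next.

φ(mgmgggmgmgmgggmg) expands symbol-by-symbol to gg mg gg mg mg mg gg mg gg mg gg mg mg mg gg mg; joining the 16 pieces gives the next term.

ggmgggmgmgmgggmgggmgggmgmgmgggmg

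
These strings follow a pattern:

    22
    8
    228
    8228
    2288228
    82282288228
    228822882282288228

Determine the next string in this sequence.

82282288228228822882282288228

This is a Fibonacci-style word recurrence s(k) = s(k−2)·s(k−1): e.g. 22·8 = 228.
So term 8 is 82282288228·228822882282288228.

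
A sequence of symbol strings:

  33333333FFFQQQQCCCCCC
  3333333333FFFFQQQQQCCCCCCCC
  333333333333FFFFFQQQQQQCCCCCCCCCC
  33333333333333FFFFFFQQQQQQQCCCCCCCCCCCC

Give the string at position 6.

333333333333333333FFFFFFFFQQQQQQQQQCCCCCCCCCCCCCCCC

The n-th term is 2n+2 3's then n F's then n+1 Q's then 2n C's, where the shown terms are n = 3, 4, 5, 6.
Setting n = 8 gives 18, 8, 9, 16 characters in each block.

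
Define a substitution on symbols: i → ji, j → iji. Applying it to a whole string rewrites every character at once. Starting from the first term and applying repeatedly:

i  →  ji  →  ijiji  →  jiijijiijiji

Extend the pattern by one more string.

Rewriting each symbol of jiijijiijiji: j→iji, i→ji, i→ji, j→iji, i→ji, j→iji, i→ji, i→ji, j→iji, i→ji, j→iji, i→ji, which concatenates to iji ji ji iji ji iji ji ji iji ji iji ji.

ijijijiijijiijijijiijijiijiji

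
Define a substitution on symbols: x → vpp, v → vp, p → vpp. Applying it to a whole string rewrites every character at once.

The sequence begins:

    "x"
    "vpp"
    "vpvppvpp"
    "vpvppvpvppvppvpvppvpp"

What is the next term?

vpvppvpvppvppvpvppvpvppvppvpvppvppvpvppvpvppvppvpvppvpp

Replace each of the 21 characters of vpvppvpvppvppvpvppvpp in place — vp vpp vp vpp vpp vp vpp vp vpp vpp vp vpp vpp vp vpp vp vpp vpp vp vpp vpp — and concatenate.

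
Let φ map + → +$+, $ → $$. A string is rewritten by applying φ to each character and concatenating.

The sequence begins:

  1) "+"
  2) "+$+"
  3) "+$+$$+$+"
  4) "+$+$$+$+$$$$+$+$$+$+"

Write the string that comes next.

Rewriting the 20 symbols of +$+$$+$+$$$$+$+$$+$+ one by one yields +$+ $$ +$+ $$ $$ +$+ $$ +$+ $$ $$ $$ $$ +$+ $$ +$+ $$ $$ +$+ $$ +$+; concatenated:

+$+$$+$+$$$$+$+$$+$+$$$$$$$$+$+$$+$+$$$$+$+$$+$+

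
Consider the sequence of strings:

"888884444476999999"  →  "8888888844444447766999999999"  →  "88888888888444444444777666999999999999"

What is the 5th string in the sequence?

8888888888888888844444444444447777766666999999999999999999

Reading off run lengths: 8 runs 5, 8, 11; 4 runs 5, 7, 9; 7 runs 1, 2, 3; 6 runs 1, 2, 3; 9 runs 6, 9, 12 — each is linear in n, where the shown terms are n = 2, 3, 4.
At n = 6 the blocks have lengths 17, 13, 5, 5, 18.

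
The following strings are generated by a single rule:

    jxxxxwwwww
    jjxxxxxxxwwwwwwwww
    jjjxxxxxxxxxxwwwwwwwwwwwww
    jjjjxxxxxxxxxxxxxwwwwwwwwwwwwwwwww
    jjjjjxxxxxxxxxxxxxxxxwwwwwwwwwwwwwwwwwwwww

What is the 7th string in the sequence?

Each string has the form j^{n} x^{3n+1} w^{4n+1} (n = 1, 2, …).
Setting n = 7 gives 7, 22, 29 characters in each block.

jjjjjjjxxxxxxxxxxxxxxxxxxxxxxwwwwwwwwwwwwwwwwwwwwwwwwwwwww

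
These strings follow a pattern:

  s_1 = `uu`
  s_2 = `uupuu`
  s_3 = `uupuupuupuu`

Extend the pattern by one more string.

Each string is two copies of the previous one joined by 'p'.
Doubling uupuupuupuu with 'p' between the halves:

uupuupuupuupuupuupuupuu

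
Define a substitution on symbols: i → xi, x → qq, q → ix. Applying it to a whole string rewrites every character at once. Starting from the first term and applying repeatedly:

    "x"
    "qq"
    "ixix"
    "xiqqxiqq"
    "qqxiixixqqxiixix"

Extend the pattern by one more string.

ixixqqxixiqqxiqqixixqqxixiqqxiqq

φ(qqxiixixqqxiixix) expands symbol-by-symbol to ix ix qq xi xi qq xi qq ix ix qq xi xi qq xi qq; joining the 16 pieces gives the next term.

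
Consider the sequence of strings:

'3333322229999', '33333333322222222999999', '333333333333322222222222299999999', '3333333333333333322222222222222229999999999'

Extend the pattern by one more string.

33333333333333333333322222222222222222222999999999999

Reading off run lengths: 3 runs 5, 9, 13, 17; 2 runs 4, 8, 12, 16; 9 runs 4, 6, 8, 10 — each is linear in n (n = 1, 2, …).
At n = 5 the blocks have lengths 21, 20, 12.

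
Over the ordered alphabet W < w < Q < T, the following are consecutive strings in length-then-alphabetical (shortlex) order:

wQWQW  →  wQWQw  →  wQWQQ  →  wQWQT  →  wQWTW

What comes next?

Treat wQWTW as a base-4 numeral over the given alphabet and add one, carrying through any trailing T's.

wQWTw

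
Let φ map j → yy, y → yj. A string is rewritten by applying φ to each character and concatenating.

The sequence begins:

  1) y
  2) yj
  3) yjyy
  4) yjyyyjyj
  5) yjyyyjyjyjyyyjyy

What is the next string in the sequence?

Rewriting the 16 symbols of yjyyyjyjyjyyyjyy one by one yields yj yy yj yj yj yy yj yy yj yy yj yj yj yy yj yj; concatenated:

yjyyyjyjyjyyyjyyyjyyyjyjyjyyyjyj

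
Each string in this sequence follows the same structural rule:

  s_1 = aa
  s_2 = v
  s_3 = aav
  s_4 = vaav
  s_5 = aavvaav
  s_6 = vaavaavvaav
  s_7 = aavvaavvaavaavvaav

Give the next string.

This is a Fibonacci-style word recurrence s(k) = s(k−2)·s(k−1): e.g. aa·v = aav.
Continuing: vaavaavvaav · aavvaavvaavaavvaav gives term 8.

vaavaavvaavaavvaavvaavaavvaav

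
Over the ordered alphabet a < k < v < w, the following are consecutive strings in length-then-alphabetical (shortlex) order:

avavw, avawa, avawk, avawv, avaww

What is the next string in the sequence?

avkaa

The successor of avaww increments the rightmost position that isn't already w and resets every position after it to a.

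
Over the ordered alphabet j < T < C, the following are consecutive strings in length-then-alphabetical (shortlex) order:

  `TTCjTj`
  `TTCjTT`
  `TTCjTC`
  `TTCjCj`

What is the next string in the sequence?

TTCjCT

Find the rightmost character of TTCjCj below C, bump it to the next letter, and reset everything to its right to j.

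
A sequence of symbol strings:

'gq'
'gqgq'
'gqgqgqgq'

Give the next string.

gqgqgqgqgqgqgqgq

Each string is two copies of the previous one concatenated.
One more doubling of gqgqgqgq gives the answer.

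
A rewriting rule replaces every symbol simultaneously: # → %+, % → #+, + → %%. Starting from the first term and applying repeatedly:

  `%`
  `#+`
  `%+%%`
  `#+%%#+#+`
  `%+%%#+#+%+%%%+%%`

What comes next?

Rewriting the 16 symbols of %+%%#+#+%+%%%+%% one by one yields #+ %% #+ #+ %+ %% %+ %% #+ %% #+ #+ #+ %% #+ #+; concatenated:

#+%%#+#+%+%%%+%%#+%%#+#+#+%%#+#+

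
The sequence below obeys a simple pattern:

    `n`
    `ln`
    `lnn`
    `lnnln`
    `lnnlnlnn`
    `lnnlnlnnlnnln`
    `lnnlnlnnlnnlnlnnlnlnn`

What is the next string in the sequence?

From term 3 onward, concatenate the last term with the second-to-last: ln·n = lnn, lnn·ln = lnnln, …
Continuing: lnnlnlnnlnnlnlnnlnlnn · lnnlnlnnlnnln gives term 8.

lnnlnlnnlnnlnlnnlnlnnlnnlnlnnlnnln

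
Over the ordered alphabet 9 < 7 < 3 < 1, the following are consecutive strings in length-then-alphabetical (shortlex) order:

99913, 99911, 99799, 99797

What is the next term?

99793

Find the rightmost character of 99797 below 1, bump it to the next letter, and reset everything to its right to 9.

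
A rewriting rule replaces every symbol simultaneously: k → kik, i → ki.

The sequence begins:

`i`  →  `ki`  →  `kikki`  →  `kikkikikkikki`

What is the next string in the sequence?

Applying the rule to each of the 13 symbols of kikkikikkikki gives the pieces kik ki kik kik ki kik ki kik kik ki kik kik ki, which concatenate to the answer.

kikkikikkikkikikkikikkikkikikkikki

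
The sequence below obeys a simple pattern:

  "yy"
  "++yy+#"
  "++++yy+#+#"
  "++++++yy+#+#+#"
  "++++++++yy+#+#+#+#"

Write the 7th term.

++++++++++++yy+#+#+#+#+#+#

s(k+1) = ++·s(k)·+#, so each term gains ++ as a prefix and +# as a suffix.
From ++++++++yy+#+#+#+#, 2 further steps: ++++++++yy+#+#+#+# → ++++++++++yy+#+#+#+#+# → (answer).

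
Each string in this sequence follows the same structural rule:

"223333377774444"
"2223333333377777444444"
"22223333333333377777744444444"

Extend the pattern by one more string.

222223333333333333377777774444444444

Term n consists of n 2's, followed by 3n-1 3's, followed by n+2 7's, followed by 2n 4's, where the shown terms are n = 2, 3, 4.
For the next term, n = 5, so the run lengths are 5, 14, 7, 10.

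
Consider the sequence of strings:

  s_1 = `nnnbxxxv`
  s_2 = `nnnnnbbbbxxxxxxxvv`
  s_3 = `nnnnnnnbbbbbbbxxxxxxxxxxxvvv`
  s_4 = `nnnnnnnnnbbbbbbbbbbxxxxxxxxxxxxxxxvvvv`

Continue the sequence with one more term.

nnnnnnnnnnnbbbbbbbbbbbbbxxxxxxxxxxxxxxxxxxxvvvvv

Each string has the form n^{2n+1} b^{3n-2} x^{4n-1} v^{n} (n = 1, 2, …).
At n = 5 the blocks have lengths 11, 13, 19, 5.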